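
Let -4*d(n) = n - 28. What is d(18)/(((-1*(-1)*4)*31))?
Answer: 5/248 ≈ 0.020161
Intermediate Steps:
d(n) = 7 - n/4 (d(n) = -(n - 28)/4 = -(-28 + n)/4 = 7 - n/4)
d(18)/(((-1*(-1)*4)*31)) = (7 - ¼*18)/(((-1*(-1)*4)*31)) = (7 - 9/2)/(((1*4)*31)) = 5/(2*((4*31))) = (5/2)/124 = (5/2)*(1/124) = 5/248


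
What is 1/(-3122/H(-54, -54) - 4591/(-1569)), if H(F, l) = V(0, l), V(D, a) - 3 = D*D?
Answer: -1569/1628215 ≈ -0.00096363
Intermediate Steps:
V(D, a) = 3 + D**2 (V(D, a) = 3 + D*D = 3 + D**2)
H(F, l) = 3 (H(F, l) = 3 + 0**2 = 3 + 0 = 3)
1/(-3122/H(-54, -54) - 4591/(-1569)) = 1/(-3122/3 - 4591/(-1569)) = 1/(-3122*1/3 - 4591*(-1/1569)) = 1/(-3122/3 + 4591/1569) = 1/(-1628215/1569) = -1569/1628215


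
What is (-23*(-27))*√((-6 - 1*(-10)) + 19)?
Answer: 621*√23 ≈ 2978.2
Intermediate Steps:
(-23*(-27))*√((-6 - 1*(-10)) + 19) = 621*√((-6 + 10) + 19) = 621*√(4 + 19) = 621*√23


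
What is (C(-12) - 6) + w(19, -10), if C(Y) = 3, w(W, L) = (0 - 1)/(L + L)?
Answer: -59/20 ≈ -2.9500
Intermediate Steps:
w(W, L) = -1/(2*L)
(C(-12) - 6) + w(19, -10) = (3 - 6) - 1/2/(-10) = -3 - 1/2*(-1/10) = -3 + 1/20 = -59/20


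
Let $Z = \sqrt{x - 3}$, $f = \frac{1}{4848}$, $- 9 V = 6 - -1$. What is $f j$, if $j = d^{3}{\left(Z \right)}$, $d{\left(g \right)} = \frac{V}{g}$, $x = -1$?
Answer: $- \frac{343 i}{28273536} \approx - 1.2131 \cdot 10^{-5} i$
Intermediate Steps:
$V = - \frac{7}{9}$ ($V = - \frac{6 - -1}{9} = - \frac{6 + 1}{9} = \left(- \frac{1}{9}\right) 7 = - \frac{7}{9} \approx -0.77778$)
$f = \frac{1}{4848} \approx 0.00020627$
$Z = 2 i$ ($Z = \sqrt{-1 - 3} = \sqrt{-4} = 2 i \approx 2.0 i$)
$d{\left(g \right)} = - \frac{7}{9 g}$
$j = - \frac{343 i}{5832}$ ($j = \left(- \frac{7}{9 \cdot 2 i}\right)^{3} = \left(- \frac{7 \left(- \frac{i}{2}\right)}{9}\right)^{3} = \left(\frac{7 i}{18}\right)^{3} = - \frac{343 i}{5832} \approx - 0.058813 i$)
$f j = \frac{\left(- \frac{343}{5832}\right) i}{4848} = - \frac{343 i}{28273536}$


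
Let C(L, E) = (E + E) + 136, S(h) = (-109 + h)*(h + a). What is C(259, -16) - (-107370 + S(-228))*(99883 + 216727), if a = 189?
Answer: 29833210574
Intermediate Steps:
S(h) = (-109 + h)*(189 + h) (S(h) = (-109 + h)*(h + 189) = (-109 + h)*(189 + h))
C(L, E) = 136 + 2*E (C(L, E) = 2*E + 136 = 136 + 2*E)
C(259, -16) - (-107370 + S(-228))*(99883 + 216727) = (136 + 2*(-16)) - (-107370 + (-20601 + (-228)**2 + 80*(-228)))*(99883 + 216727) = (136 - 32) - (-107370 + (-20601 + 51984 - 18240))*316610 = 104 - (-107370 + 13143)*316610 = 104 - (-94227)*316610 = 104 - 1*(-29833210470) = 104 + 29833210470 = 29833210574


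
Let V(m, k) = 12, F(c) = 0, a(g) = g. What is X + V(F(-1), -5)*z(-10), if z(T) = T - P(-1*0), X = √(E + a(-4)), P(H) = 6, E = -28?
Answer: -192 + 4*I*√2 ≈ -192.0 + 5.6569*I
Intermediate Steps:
X = 4*I*√2 (X = √(-28 - 4) = √(-32) = 4*I*√2 ≈ 5.6569*I)
z(T) = -6 + T (z(T) = T - 1*6 = T - 6 = -6 + T)
X + V(F(-1), -5)*z(-10) = 4*I*√2 + 12*(-6 - 10) = 4*I*√2 + 12*(-16) = 4*I*√2 - 192 = -192 + 4*I*√2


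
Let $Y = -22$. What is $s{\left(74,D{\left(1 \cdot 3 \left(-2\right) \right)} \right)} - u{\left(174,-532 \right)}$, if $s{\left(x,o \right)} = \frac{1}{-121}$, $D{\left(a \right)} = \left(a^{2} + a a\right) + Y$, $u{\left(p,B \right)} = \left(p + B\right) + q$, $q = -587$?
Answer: $\frac{114344}{121} \approx 944.99$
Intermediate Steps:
$u{\left(p,B \right)} = -587 + B + p$ ($u{\left(p,B \right)} = \left(p + B\right) - 587 = \left(B + p\right) - 587 = -587 + B + p$)
$D{\left(a \right)} = -22 + 2 a^{2}$ ($D{\left(a \right)} = \left(a^{2} + a a\right) - 22 = \left(a^{2} + a^{2}\right) - 22 = 2 a^{2} - 22 = -22 + 2 a^{2}$)
$s{\left(x,o \right)} = - \frac{1}{121}$
$s{\left(74,D{\left(1 \cdot 3 \left(-2\right) \right)} \right)} - u{\left(174,-532 \right)} = - \frac{1}{121} - \left(-587 - 532 + 174\right) = - \frac{1}{121} - -945 = - \frac{1}{121} + 945 = \frac{114344}{121}$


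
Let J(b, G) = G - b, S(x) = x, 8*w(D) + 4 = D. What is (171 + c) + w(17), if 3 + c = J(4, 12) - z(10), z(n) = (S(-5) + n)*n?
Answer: 1021/8 ≈ 127.63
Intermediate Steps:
w(D) = -1/2 + D/8
z(n) = n*(-5 + n) (z(n) = (-5 + n)*n = n*(-5 + n))
c = -45 (c = -3 + ((12 - 1*4) - 10*(-5 + 10)) = -3 + ((12 - 4) - 10*5) = -3 + (8 - 1*50) = -3 + (8 - 50) = -3 - 42 = -45)
(171 + c) + w(17) = (171 - 45) + (-1/2 + (1/8)*17) = 126 + (-1/2 + 17/8) = 126 + 13/8 = 1021/8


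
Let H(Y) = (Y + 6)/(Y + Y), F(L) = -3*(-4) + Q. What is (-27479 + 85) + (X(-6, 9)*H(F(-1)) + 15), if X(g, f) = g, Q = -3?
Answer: -27384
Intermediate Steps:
F(L) = 9 (F(L) = -3*(-4) - 3 = 12 - 3 = 9)
H(Y) = (6 + Y)/(2*Y) (H(Y) = (6 + Y)/((2*Y)) = (6 + Y)*(1/(2*Y)) = (6 + Y)/(2*Y))
(-27479 + 85) + (X(-6, 9)*H(F(-1)) + 15) = (-27479 + 85) + (-3*(6 + 9)/9 + 15) = -27394 + (-3*15/9 + 15) = -27394 + (-6*⅚ + 15) = -27394 + (-5 + 15) = -27394 + 10 = -27384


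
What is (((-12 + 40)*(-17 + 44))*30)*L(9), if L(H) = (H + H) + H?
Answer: 612360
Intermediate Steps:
L(H) = 3*H (L(H) = 2*H + H = 3*H)
(((-12 + 40)*(-17 + 44))*30)*L(9) = (((-12 + 40)*(-17 + 44))*30)*(3*9) = ((28*27)*30)*27 = (756*30)*27 = 22680*27 = 612360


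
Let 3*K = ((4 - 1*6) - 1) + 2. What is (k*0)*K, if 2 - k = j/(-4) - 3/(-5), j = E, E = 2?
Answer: 0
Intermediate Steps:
j = 2
k = 19/10 (k = 2 - (2/(-4) - 3/(-5)) = 2 - (2*(-1/4) - 3*(-1/5)) = 2 - (-1/2 + 3/5) = 2 - 1*1/10 = 2 - 1/10 = 19/10 ≈ 1.9000)
K = -1/3 (K = (((4 - 1*6) - 1) + 2)/3 = (((4 - 6) - 1) + 2)/3 = ((-2 - 1) + 2)/3 = (-3 + 2)/3 = (1/3)*(-1) = -1/3 ≈ -0.33333)
(k*0)*K = ((19/10)*0)*(-1/3) = 0*(-1/3) = 0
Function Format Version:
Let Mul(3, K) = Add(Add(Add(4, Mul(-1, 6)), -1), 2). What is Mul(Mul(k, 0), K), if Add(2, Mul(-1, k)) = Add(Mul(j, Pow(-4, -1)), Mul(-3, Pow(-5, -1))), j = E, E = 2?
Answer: 0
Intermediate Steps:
j = 2
k = Rational(19, 10) (k = Add(2, Mul(-1, Add(Mul(2, Pow(-4, -1)), Mul(-3, Pow(-5, -1))))) = Add(2, Mul(-1, Add(Mul(2, Rational(-1, 4)), Mul(-3, Rational(-1, 5))))) = Add(2, Mul(-1, Add(Rational(-1, 2), Rational(3, 5)))) = Add(2, Mul(-1, Rational(1, 10))) = Add(2, Rational(-1, 10)) = Rational(19, 10) ≈ 1.9000)
K = Rational(-1, 3) (K = Mul(Rational(1, 3), Add(Add(Add(4, Mul(-1, 6)), -1), 2)) = Mul(Rational(1, 3), Add(Add(Add(4, -6), -1), 2)) = Mul(Rational(1, 3), Add(Add(-2, -1), 2)) = Mul(Rational(1, 3), Add(-3, 2)) = Mul(Rational(1, 3), -1) = Rational(-1, 3) ≈ -0.33333)
Mul(Mul(k, 0), K) = Mul(Mul(Rational(19, 10), 0), Rational(-1, 3)) = Mul(0, Rational(-1, 3)) = 0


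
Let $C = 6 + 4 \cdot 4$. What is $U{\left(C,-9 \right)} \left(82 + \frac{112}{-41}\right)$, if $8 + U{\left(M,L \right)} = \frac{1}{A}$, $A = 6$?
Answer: $- \frac{76375}{123} \approx -620.93$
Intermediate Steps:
$C = 22$ ($C = 6 + 16 = 22$)
$U{\left(M,L \right)} = - \frac{47}{6}$ ($U{\left(M,L \right)} = -8 + \frac{1}{6} = - \frac{47}{6}$)
$U{\left(C,-9 \right)} \left(82 + \frac{112}{-41}\right) = - \frac{47 \left(82 + \frac{112}{-41}\right)}{6} = - \frac{47 \left(82 + 112 \left(- \frac{1}{41}\right)\right)}{6} = - \frac{47 \left(82 - \frac{112}{41}\right)}{6} = \left(- \frac{47}{6}\right) \frac{3250}{41} = - \frac{76375}{123}$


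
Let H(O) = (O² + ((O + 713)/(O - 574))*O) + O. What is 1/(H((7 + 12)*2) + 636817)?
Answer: 268/171049863 ≈ 1.5668e-6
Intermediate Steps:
H(O) = O + O² + O*(713 + O)/(-574 + O) (H(O) = (O² + ((713 + O)/(-574 + O))*O) + O = (O² + O*(713 + O)/(-574 + O)) + O = O + O² + O*(713 + O)/(-574 + O))
1/(H((7 + 12)*2) + 636817) = 1/(((7 + 12)*2)*(139 + ((7 + 12)*2)² - 572*(7 + 12)*2)/(-574 + (7 + 12)*2) + 636817) = 1/((19*2)*(139 + (19*2)² - 10868*2)/(-574 + 19*2) + 636817) = 1/(38*(139 + 38² - 572*38)/(-574 + 38) + 636817) = 1/(38*(139 + 1444 - 21736)/(-536) + 636817) = 1/(38*(-1/536)*(-20153) + 636817) = 1/(382907/268 + 636817) = 1/(171049863/268) = 268/171049863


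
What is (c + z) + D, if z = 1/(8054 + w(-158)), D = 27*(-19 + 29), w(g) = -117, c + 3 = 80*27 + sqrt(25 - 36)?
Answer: 19263100/7937 + I*sqrt(11) ≈ 2427.0 + 3.3166*I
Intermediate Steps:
c = 2157 + I*sqrt(11) (c = -3 + (80*27 + sqrt(25 - 36)) = -3 + (2160 + sqrt(-11)) = -3 + (2160 + I*sqrt(11)) = 2157 + I*sqrt(11) ≈ 2157.0 + 3.3166*I)
D = 270 (D = 27*10 = 270)
z = 1/7937 (z = 1/(8054 - 117) = 1/7937 ≈ 0.00012599)
(c + z) + D = ((2157 + I*sqrt(11)) + 1/7937) + 270 = (17120110/7937 + I*sqrt(11)) + 270 = 19263100/7937 + I*sqrt(11)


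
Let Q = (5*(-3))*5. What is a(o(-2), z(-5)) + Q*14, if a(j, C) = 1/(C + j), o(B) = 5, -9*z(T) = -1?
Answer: -48291/46 ≈ -1049.8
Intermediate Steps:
z(T) = ⅑ (z(T) = -⅑*(-1) = ⅑)
Q = -75 (Q = -15*5 = -75)
a(o(-2), z(-5)) + Q*14 = 1/(⅑ + 5) - 75*14 = 1/(46/9) - 1050 = 9/46 - 1050 = -48291/46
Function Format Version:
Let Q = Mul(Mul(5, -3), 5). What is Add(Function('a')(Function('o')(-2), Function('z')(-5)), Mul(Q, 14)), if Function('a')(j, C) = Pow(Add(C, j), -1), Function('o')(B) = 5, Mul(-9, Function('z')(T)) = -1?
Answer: Rational(-48291, 46) ≈ -1049.8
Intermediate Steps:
Function('z')(T) = Rational(1, 9) (Function('z')(T) = Mul(Rational(-1, 9), -1) = Rational(1, 9))
Q = -75 (Q = Mul(-15, 5) = -75)
Add(Function('a')(Function('o')(-2), Function('z')(-5)), Mul(Q, 14)) = Add(Pow(Add(Rational(1, 9), 5), -1), Mul(-75, 14)) = Add(Pow(Rational(46, 9), -1), -1050) = Add(Rational(9, 46), -1050) = Rational(-48291, 46)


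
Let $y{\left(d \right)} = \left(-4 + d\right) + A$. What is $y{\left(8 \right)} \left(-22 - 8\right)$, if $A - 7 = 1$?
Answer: $-360$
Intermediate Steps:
$A = 8$ ($A = 7 + 1 = 8$)
$y{\left(d \right)} = 4 + d$ ($y{\left(d \right)} = \left(-4 + d\right) + 8 = 4 + d$)
$y{\left(8 \right)} \left(-22 - 8\right) = \left(4 + 8\right) \left(-22 - 8\right) = 12 \left(-30\right) = -360$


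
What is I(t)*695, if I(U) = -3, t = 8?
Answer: -2085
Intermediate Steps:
I(t)*695 = -3*695 = -2085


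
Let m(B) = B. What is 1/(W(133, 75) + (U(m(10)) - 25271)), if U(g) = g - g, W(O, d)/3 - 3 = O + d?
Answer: -1/24638 ≈ -4.0588e-5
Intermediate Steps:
W(O, d) = 9 + 3*O + 3*d (W(O, d) = 9 + 3*(O + d) = 9 + (3*O + 3*d) = 9 + 3*O + 3*d)
U(g) = 0
1/(W(133, 75) + (U(m(10)) - 25271)) = 1/((9 + 3*133 + 3*75) + (0 - 25271)) = 1/((9 + 399 + 225) - 25271) = 1/(633 - 25271) = 1/(-24638) = -1/24638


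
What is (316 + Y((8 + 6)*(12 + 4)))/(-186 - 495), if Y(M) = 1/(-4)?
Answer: -421/908 ≈ -0.46366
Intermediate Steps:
Y(M) = -1/4
(316 + Y((8 + 6)*(12 + 4)))/(-186 - 495) = (316 - 1/4)/(-186 - 495) = (1263/4)/(-681) = (1263/4)*(-1/681) = -421/908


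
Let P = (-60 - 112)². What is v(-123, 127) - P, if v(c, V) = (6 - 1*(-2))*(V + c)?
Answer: -29552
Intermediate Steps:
v(c, V) = 8*V + 8*c (v(c, V) = (6 + 2)*(V + c) = 8*(V + c) = 8*V + 8*c)
P = 29584 (P = (-172)² = 29584)
v(-123, 127) - P = (8*127 + 8*(-123)) - 1*29584 = (1016 - 984) - 29584 = 32 - 29584 = -29552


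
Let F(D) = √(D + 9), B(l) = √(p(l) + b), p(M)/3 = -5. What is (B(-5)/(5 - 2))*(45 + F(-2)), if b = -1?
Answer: 4*I*(45 + √7)/3 ≈ 63.528*I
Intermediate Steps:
p(M) = -15 (p(M) = 3*(-5) = -15)
B(l) = 4*I (B(l) = √(-15 - 1) = √(-16) = 4*I)
F(D) = √(9 + D)
(B(-5)/(5 - 2))*(45 + F(-2)) = ((4*I)/(5 - 2))*(45 + √(9 - 2)) = ((4*I)/3)*(45 + √7) = ((4*I)*(⅓))*(45 + √7) = (4*I/3)*(45 + √7) = 4*I*(45 + √7)/3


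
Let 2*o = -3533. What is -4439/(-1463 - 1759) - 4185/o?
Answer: 42651127/11383326 ≈ 3.7468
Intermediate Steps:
o = -3533/2 (o = (1/2)*(-3533) = -3533/2 ≈ -1766.5)
-4439/(-1463 - 1759) - 4185/o = -4439/(-1463 - 1759) - 4185/(-3533/2) = -4439/(-3222) - 4185*(-2/3533) = -4439*(-1/3222) + 8370/3533 = 4439/3222 + 8370/3533 = 42651127/11383326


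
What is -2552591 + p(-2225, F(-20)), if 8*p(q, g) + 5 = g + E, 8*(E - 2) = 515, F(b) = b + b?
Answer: -163365653/64 ≈ -2.5526e+6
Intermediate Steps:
F(b) = 2*b
E = 531/8 (E = 2 + (⅛)*515 = 2 + 515/8 = 531/8 ≈ 66.375)
p(q, g) = 491/64 + g/8 (p(q, g) = -5/8 + (g + 531/8)/8 = -5/8 + (531/8 + g)/8 = -5/8 + (531/64 + g/8) = 491/64 + g/8)
-2552591 + p(-2225, F(-20)) = -2552591 + (491/64 + (2*(-20))/8) = -2552591 + (491/64 + (⅛)*(-40)) = -2552591 + (491/64 - 5) = -2552591 + 171/64 = -163365653/64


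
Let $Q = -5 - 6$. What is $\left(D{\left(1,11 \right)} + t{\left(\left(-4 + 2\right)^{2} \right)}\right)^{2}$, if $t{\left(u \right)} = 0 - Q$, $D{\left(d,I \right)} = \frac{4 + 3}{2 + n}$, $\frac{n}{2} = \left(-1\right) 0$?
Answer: $\frac{841}{4} \approx 210.25$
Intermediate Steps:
$Q = -11$ ($Q = -5 - 6 = -11$)
$n = 0$ ($n = 2 \left(\left(-1\right) 0\right) = 2 \cdot 0 = 0$)
$D{\left(d,I \right)} = \frac{7}{2}$ ($D{\left(d,I \right)} = \frac{4 + 3}{2 + 0} = \frac{7}{2}$)
$t{\left(u \right)} = 11$ ($t{\left(u \right)} = 0 - -11 = 0 + 11 = 11$)
$\left(D{\left(1,11 \right)} + t{\left(\left(-4 + 2\right)^{2} \right)}\right)^{2} = \left(\frac{7}{2} + 11\right)^{2} = \left(\frac{29}{2}\right)^{2} = \frac{841}{4}$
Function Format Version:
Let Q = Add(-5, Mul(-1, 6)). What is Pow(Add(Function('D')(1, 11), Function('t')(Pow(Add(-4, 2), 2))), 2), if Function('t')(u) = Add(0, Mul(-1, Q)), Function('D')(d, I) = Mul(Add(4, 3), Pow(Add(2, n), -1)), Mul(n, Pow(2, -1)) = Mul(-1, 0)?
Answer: Rational(841, 4) ≈ 210.25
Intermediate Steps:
Q = -11 (Q = Add(-5, -6) = -11)
n = 0 (n = Mul(2, Mul(-1, 0)) = Mul(2, 0) = 0)
Function('D')(d, I) = Rational(7, 2) (Function('D')(d, I) = Mul(Add(4, 3), Pow(Add(2, 0), -1)) = Mul(7, Pow(2, -1)) = Mul(7, Rational(1, 2)) = Rational(7, 2))
Function('t')(u) = 11 (Function('t')(u) = Add(0, Mul(-1, -11)) = Add(0, 11) = 11)
Pow(Add(Function('D')(1, 11), Function('t')(Pow(Add(-4, 2), 2))), 2) = Pow(Add(Rational(7, 2), 11), 2) = Pow(Rational(29, 2), 2) = Rational(841, 4)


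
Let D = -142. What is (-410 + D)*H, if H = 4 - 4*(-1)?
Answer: -4416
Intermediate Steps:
H = 8 (H = 4 + 4 = 8)
(-410 + D)*H = (-410 - 142)*8 = -552*8 = -4416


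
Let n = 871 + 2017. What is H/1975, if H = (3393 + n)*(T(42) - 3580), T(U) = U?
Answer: -22222178/1975 ≈ -11252.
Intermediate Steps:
n = 2888
H = -22222178 (H = (3393 + 2888)*(42 - 3580) = 6281*(-3538) = -22222178)
H/1975 = -22222178/1975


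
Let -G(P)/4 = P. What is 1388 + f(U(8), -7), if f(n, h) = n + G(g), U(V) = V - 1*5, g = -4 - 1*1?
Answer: 1411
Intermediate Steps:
g = -5 (g = -4 - 1 = -5)
U(V) = -5 + V (U(V) = V - 5 = -5 + V)
G(P) = -4*P
f(n, h) = 20 + n (f(n, h) = n - 4*(-5) = n + 20 = 20 + n)
1388 + f(U(8), -7) = 1388 + (20 + (-5 + 8)) = 1388 + (20 + 3) = 1388 + 23 = 1411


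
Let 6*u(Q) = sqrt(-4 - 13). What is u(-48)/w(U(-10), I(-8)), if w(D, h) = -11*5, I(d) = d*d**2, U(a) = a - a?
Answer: -I*sqrt(17)/330 ≈ -0.012494*I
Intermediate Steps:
U(a) = 0
I(d) = d**3
w(D, h) = -55
u(Q) = I*sqrt(17)/6 (u(Q) = sqrt(-4 - 13)/6 = sqrt(-17)/6 = (I*sqrt(17))/6 = I*sqrt(17)/6)
u(-48)/w(U(-10), I(-8)) = (I*sqrt(17)/6)/(-55) = (I*sqrt(17)/6)*(-1/55) = -I*sqrt(17)/330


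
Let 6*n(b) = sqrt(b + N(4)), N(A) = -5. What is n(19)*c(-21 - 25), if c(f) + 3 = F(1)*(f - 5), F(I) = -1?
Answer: 8*sqrt(14) ≈ 29.933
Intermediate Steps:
n(b) = sqrt(-5 + b)/6 (n(b) = sqrt(b - 5)/6 = sqrt(-5 + b)/6)
c(f) = 2 - f (c(f) = -3 - (f - 5) = -3 - (-5 + f) = -3 + (5 - f) = 2 - f)
n(19)*c(-21 - 25) = (sqrt(-5 + 19)/6)*(2 - (-21 - 25)) = (sqrt(14)/6)*(2 - 1*(-46)) = (sqrt(14)/6)*(2 + 46) = (sqrt(14)/6)*48 = 8*sqrt(14)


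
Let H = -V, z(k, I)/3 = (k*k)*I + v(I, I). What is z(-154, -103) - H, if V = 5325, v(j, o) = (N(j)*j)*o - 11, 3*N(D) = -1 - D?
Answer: -6240834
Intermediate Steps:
N(D) = -⅓ - D/3 (N(D) = (-1 - D)/3 = -⅓ - D/3)
v(j, o) = -11 + j*o*(-⅓ - j/3) (v(j, o) = ((-⅓ - j/3)*j)*o - 11 = (j*(-⅓ - j/3))*o - 11 = j*o*(-⅓ - j/3) - 11 = -11 + j*o*(-⅓ - j/3))
z(k, I) = -33 - I²*(1 + I) + 3*I*k² (z(k, I) = 3*((k*k)*I + (-11 - I*I*(1 + I)/3)) = 3*(k²*I + (-11 - I²*(1 + I)/3)) = 3*(I*k² + (-11 - I²*(1 + I)/3)) = 3*(-11 + I*k² - I²*(1 + I)/3) = -33 - I²*(1 + I) + 3*I*k²)
H = -5325 (H = -1*5325 = -5325)
z(-154, -103) - H = (-33 - 1*(-103)² - 1*(-103)³ + 3*(-103)*(-154)²) - 1*(-5325) = (-33 - 1*10609 - 1*(-1092727) + 3*(-103)*23716) + 5325 = (-33 - 10609 + 1092727 - 7328244) + 5325 = -6246159 + 5325 = -6240834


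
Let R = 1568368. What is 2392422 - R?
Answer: 824054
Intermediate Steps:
2392422 - R = 2392422 - 1*1568368 = 2392422 - 1568368 = 824054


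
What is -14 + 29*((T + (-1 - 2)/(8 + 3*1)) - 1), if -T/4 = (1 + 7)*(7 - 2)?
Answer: -51600/11 ≈ -4690.9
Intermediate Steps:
T = -160 (T = -4*(1 + 7)*(7 - 2) = -32*5 = -4*40 = -160)
-14 + 29*((T + (-1 - 2)/(8 + 3*1)) - 1) = -14 + 29*((-160 + (-1 - 2)/(8 + 3*1)) - 1) = -14 + 29*((-160 - 3/(8 + 3)) - 1) = -14 + 29*((-160 - 3/11) - 1) = -14 + 29*(-1763/11 - 1) = -14 + 29*(-1774/11) = -14 - 51446/11 = -51600/11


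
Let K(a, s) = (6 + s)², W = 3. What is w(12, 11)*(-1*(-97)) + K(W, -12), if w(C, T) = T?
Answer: 1103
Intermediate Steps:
w(12, 11)*(-1*(-97)) + K(W, -12) = 11*(-1*(-97)) + (6 - 12)² = 11*97 + (-6)² = 1067 + 36 = 1103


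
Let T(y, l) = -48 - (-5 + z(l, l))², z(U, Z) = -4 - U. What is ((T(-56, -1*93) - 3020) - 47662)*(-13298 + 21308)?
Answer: -462865860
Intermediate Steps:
T(y, l) = -48 - (-9 - l)² (T(y, l) = -48 - (-5 + (-4 - l))² = -48 - (-9 - l)²)
((T(-56, -1*93) - 3020) - 47662)*(-13298 + 21308) = (((-48 - (9 - 1*93)²) - 3020) - 47662)*(-13298 + 21308) = (((-48 - (9 - 93)²) - 3020) - 47662)*8010 = (((-48 - 1*(-84)²) - 3020) - 47662)*8010 = (((-48 - 1*7056) - 3020) - 47662)*8010 = (((-48 - 7056) - 3020) - 47662)*8010 = ((-7104 - 3020) - 47662)*8010 = (-10124 - 47662)*8010 = -57786*8010 = -462865860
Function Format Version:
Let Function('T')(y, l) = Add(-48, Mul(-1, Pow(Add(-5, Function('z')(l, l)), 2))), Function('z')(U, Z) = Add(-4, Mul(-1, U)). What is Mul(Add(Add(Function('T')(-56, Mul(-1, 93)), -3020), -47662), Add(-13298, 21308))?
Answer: -462865860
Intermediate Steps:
Function('T')(y, l) = Add(-48, Mul(-1, Pow(Add(-9, Mul(-1, l)), 2))) (Function('T')(y, l) = Add(-48, Mul(-1, Pow(Add(-5, Add(-4, Mul(-1, l))), 2))) = Add(-48, Mul(-1, Pow(Add(-9, Mul(-1, l)), 2))))
Mul(Add(Add(Function('T')(-56, Mul(-1, 93)), -3020), -47662), Add(-13298, 21308)) = Mul(Add(Add(Add(-48, Mul(-1, Pow(Add(9, Mul(-1, 93)), 2))), -3020), -47662), Add(-13298, 21308)) = Mul(Add(Add(Add(-48, Mul(-1, Pow(Add(9, -93), 2))), -3020), -47662), 8010) = Mul(Add(Add(Add(-48, Mul(-1, Pow(-84, 2))), -3020), -47662), 8010) = Mul(Add(Add(Add(-48, Mul(-1, 7056)), -3020), -47662), 8010) = Mul(Add(Add(Add(-48, -7056), -3020), -47662), 8010) = Mul(Add(Add(-7104, -3020), -47662), 8010) = Mul(Add(-10124, -47662), 8010) = Mul(-57786, 8010) = -462865860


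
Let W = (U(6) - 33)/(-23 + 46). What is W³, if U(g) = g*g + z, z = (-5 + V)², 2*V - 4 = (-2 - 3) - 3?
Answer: 140608/12167 ≈ 11.557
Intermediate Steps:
V = -2 (V = 2 + ((-2 - 3) - 3)/2 = 2 + (-5 - 3)/2 = 2 + (½)*(-8) = 2 - 4 = -2)
z = 49 (z = (-5 - 2)² = (-7)² = 49)
U(g) = 49 + g² (U(g) = g*g + 49 = g² + 49 = 49 + g²)
W = 52/23 (W = ((49 + 6²) - 33)/(-23 + 46) = ((49 + 36) - 33)/23 = (85 - 33)*(1/23) = 52*(1/23) = 52/23 ≈ 2.2609)
W³ = (52/23)³ = 140608/12167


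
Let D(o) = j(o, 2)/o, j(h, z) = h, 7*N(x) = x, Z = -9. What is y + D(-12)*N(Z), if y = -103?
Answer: -730/7 ≈ -104.29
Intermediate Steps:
N(x) = x/7
D(o) = 1 (D(o) = o/o = 1)
y + D(-12)*N(Z) = -103 + 1*((⅐)*(-9)) = -103 + 1*(-9/7) = -103 - 9/7 = -730/7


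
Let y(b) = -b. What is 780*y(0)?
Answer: 0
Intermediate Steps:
780*y(0) = 780*(-1*0) = 780*0 = 0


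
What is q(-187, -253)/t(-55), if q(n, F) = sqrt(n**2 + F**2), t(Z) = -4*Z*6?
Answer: sqrt(818)/120 ≈ 0.23834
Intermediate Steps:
t(Z) = -24*Z
q(n, F) = sqrt(F**2 + n**2)
q(-187, -253)/t(-55) = sqrt((-253)**2 + (-187)**2)/((-24*(-55))) = sqrt(64009 + 34969)/1320 = sqrt(98978)*(1/1320) = (11*sqrt(818))*(1/1320) = sqrt(818)/120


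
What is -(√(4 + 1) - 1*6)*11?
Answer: 66 - 11*√5 ≈ 41.403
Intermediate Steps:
-(√(4 + 1) - 1*6)*11 = -(√5 - 6)*11 = -(-6 + √5)*11 = (6 - √5)*11 = 66 - 11*√5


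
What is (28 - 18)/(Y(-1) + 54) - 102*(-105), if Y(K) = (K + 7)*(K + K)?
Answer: 224915/21 ≈ 10710.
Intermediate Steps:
Y(K) = 2*K*(7 + K) (Y(K) = (7 + K)*(2*K) = 2*K*(7 + K))
(28 - 18)/(Y(-1) + 54) - 102*(-105) = (28 - 18)/(2*(-1)*(7 - 1) + 54) - 102*(-105) = 10/(2*(-1)*6 + 54) + 10710 = 10/(-12 + 54) + 10710 = 10/42 + 10710 = 10*(1/42) + 10710 = 5/21 + 10710 = 224915/21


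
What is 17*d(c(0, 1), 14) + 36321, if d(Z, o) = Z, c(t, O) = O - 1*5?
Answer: 36253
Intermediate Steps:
c(t, O) = -5 + O (c(t, O) = O - 5 = -5 + O)
17*d(c(0, 1), 14) + 36321 = 17*(-5 + 1) + 36321 = 17*(-4) + 36321 = -68 + 36321 = 36253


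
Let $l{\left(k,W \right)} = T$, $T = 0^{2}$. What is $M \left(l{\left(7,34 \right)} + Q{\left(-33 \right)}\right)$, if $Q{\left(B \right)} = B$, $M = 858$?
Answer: $-28314$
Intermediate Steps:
$T = 0$
$l{\left(k,W \right)} = 0$
$M \left(l{\left(7,34 \right)} + Q{\left(-33 \right)}\right) = 858 \left(0 - 33\right) = 858 \left(-33\right) = -28314$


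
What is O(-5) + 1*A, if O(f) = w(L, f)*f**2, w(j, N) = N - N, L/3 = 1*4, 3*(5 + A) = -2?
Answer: -17/3 ≈ -5.6667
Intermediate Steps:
A = -17/3 (A = -5 + (1/3)*(-2) = -5 - 2/3 = -17/3 ≈ -5.6667)
L = 12 (L = 3*(1*4) = 3*4 = 12)
w(j, N) = 0
O(f) = 0 (O(f) = 0*f**2 = 0)
O(-5) + 1*A = 0 + 1*(-17/3) = 0 - 17/3 = -17/3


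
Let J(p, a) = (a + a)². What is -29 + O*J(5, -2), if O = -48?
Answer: -797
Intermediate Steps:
J(p, a) = 4*a² (J(p, a) = (2*a)² = 4*a²)
-29 + O*J(5, -2) = -29 - 192*(-2)² = -29 - 192*4 = -29 - 48*16 = -29 - 768 = -797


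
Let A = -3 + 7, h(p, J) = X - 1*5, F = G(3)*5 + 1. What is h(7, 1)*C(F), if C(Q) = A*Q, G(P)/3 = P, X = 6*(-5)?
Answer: -6440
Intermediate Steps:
X = -30
G(P) = 3*P
F = 46 (F = (3*3)*5 + 1 = 9*5 + 1 = 45 + 1 = 46)
h(p, J) = -35 (h(p, J) = -30 - 1*5 = -30 - 5 = -35)
A = 4
C(Q) = 4*Q
h(7, 1)*C(F) = -140*46 = -35*184 = -6440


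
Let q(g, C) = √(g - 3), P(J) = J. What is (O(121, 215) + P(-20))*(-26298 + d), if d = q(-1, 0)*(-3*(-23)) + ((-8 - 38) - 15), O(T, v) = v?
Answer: -5140005 + 26910*I ≈ -5.14e+6 + 26910.0*I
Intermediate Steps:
q(g, C) = √(-3 + g)
d = -61 + 138*I (d = √(-3 - 1)*(-3*(-23)) + ((-8 - 38) - 15) = √(-4)*69 + (-46 - 15) = (2*I)*69 - 61 = 138*I - 61 = -61 + 138*I ≈ -61.0 + 138.0*I)
(O(121, 215) + P(-20))*(-26298 + d) = (215 - 20)*(-26298 + (-61 + 138*I)) = 195*(-26359 + 138*I) = -5140005 + 26910*I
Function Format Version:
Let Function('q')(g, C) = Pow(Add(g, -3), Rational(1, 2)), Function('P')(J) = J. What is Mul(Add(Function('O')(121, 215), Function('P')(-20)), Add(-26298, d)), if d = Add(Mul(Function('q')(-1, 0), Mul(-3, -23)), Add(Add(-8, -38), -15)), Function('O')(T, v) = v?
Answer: Add(-5140005, Mul(26910, I)) ≈ Add(-5.1400e+6, Mul(26910., I))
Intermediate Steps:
Function('q')(g, C) = Pow(Add(-3, g), Rational(1, 2))
d = Add(-61, Mul(138, I)) (d = Add(Mul(Pow(Add(-3, -1), Rational(1, 2)), Mul(-3, -23)), Add(Add(-8, -38), -15)) = Add(Mul(Pow(-4, Rational(1, 2)), 69), Add(-46, -15)) = Add(Mul(Mul(2, I), 69), -61) = Add(Mul(138, I), -61) = Add(-61, Mul(138, I)) ≈ Add(-61.000, Mul(138.00, I)))
Mul(Add(Function('O')(121, 215), Function('P')(-20)), Add(-26298, d)) = Mul(Add(215, -20), Add(-26298, Add(-61, Mul(138, I)))) = Mul(195, Add(-26359, Mul(138, I))) = Add(-5140005, Mul(26910, I))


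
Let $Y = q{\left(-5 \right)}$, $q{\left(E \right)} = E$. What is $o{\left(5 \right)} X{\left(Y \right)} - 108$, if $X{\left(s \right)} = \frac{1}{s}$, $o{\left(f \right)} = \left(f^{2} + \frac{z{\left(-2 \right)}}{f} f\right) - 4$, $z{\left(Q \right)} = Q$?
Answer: $- \frac{559}{5} \approx -111.8$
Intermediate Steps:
$Y = -5$
$o{\left(f \right)} = -6 + f^{2}$ ($o{\left(f \right)} = \left(f^{2} + - \frac{2}{f} f\right) - 4 = \left(f^{2} - 2\right) - 4 = \left(-2 + f^{2}\right) - 4 = -6 + f^{2}$)
$o{\left(5 \right)} X{\left(Y \right)} - 108 = \frac{-6 + 5^{2}}{-5} - 108 = \left(-6 + 25\right) \left(- \frac{1}{5}\right) - 108 = 19 \left(- \frac{1}{5}\right) - 108 = - \frac{19}{5} - 108 = - \frac{559}{5}$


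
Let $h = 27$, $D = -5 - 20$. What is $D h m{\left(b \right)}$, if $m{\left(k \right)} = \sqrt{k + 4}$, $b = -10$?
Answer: $- 675 i \sqrt{6} \approx - 1653.4 i$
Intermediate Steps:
$D = -25$ ($D = -5 - 20 = -25$)
$m{\left(k \right)} = \sqrt{4 + k}$
$D h m{\left(b \right)} = \left(-25\right) 27 \sqrt{4 - 10} = - 675 \sqrt{-6} = - 675 i \sqrt{6}$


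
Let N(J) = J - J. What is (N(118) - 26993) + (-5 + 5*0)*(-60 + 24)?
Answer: -26813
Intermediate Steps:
N(J) = 0
(N(118) - 26993) + (-5 + 5*0)*(-60 + 24) = (0 - 26993) + (-5 + 5*0)*(-60 + 24) = -26993 + (-5 + 0)*(-36) = -26993 - 5*(-36) = -26993 + 180 = -26813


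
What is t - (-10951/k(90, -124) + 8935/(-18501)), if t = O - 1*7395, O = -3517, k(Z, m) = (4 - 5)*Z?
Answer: -6123754127/555030 ≈ -11033.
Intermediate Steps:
k(Z, m) = -Z
t = -10912 (t = -3517 - 1*7395 = -3517 - 7395 = -10912)
t - (-10951/k(90, -124) + 8935/(-18501)) = -10912 - (-10951/((-1*90)) + 8935/(-18501)) = -10912 - (-10951/(-90) + 8935*(-1/18501)) = -10912 - (-10951*(-1/90) - 8935/18501) = -10912 - (10951/90 - 8935/18501) = -10912 - 1*67266767/555030 = -10912 - 67266767/555030 = -6123754127/555030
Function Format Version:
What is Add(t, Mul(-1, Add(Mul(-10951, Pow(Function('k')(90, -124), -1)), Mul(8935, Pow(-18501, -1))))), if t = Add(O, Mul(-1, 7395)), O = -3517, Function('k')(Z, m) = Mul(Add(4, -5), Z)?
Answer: Rational(-6123754127, 555030) ≈ -11033.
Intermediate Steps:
Function('k')(Z, m) = Mul(-1, Z)
t = -10912 (t = Add(-3517, Mul(-1, 7395)) = Add(-3517, -7395) = -10912)
Add(t, Mul(-1, Add(Mul(-10951, Pow(Function('k')(90, -124), -1)), Mul(8935, Pow(-18501, -1))))) = Add(-10912, Mul(-1, Add(Mul(-10951, Pow(Mul(-1, 90), -1)), Mul(8935, Pow(-18501, -1))))) = Add(-10912, Mul(-1, Add(Mul(-10951, Pow(-90, -1)), Mul(8935, Rational(-1, 18501))))) = Add(-10912, Mul(-1, Add(Mul(-10951, Rational(-1, 90)), Rational(-8935, 18501)))) = Add(-10912, Mul(-1, Add(Rational(10951, 90), Rational(-8935, 18501)))) = Add(-10912, Mul(-1, Rational(67266767, 555030))) = Add(-10912, Rational(-67266767, 555030)) = Rational(-6123754127, 555030)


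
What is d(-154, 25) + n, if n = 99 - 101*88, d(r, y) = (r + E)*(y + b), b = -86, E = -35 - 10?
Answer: 3350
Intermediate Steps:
E = -45
d(r, y) = (-86 + y)*(-45 + r) (d(r, y) = (r - 45)*(y - 86) = (-45 + r)*(-86 + y) = (-86 + y)*(-45 + r))
n = -8789 (n = 99 - 8888 = -8789)
d(-154, 25) + n = (3870 - 86*(-154) - 45*25 - 154*25) - 8789 = (3870 + 13244 - 1125 - 3850) - 8789 = 12139 - 8789 = 3350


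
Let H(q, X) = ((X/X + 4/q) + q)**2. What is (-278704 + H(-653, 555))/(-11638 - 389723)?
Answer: -62429683664/171143942649 ≈ -0.36478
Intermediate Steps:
H(q, X) = (1 + q + 4/q)**2 (H(q, X) = ((1 + 4/q) + q)**2 = (1 + q + 4/q)**2)
(-278704 + H(-653, 555))/(-11638 - 389723) = (-278704 + (4 - 653 + (-653)**2)**2/(-653)**2)/(-11638 - 389723) = (-278704 + (4 - 653 + 426409)**2/426409)/(-401361) = (-278704 + (1/426409)*425760**2)*(-1/401361) = (-278704 + (1/426409)*181271577600)*(-1/401361) = (-278704 + 181271577600/426409)*(-1/401361) = (62429683664/426409)*(-1/401361) = -62429683664/171143942649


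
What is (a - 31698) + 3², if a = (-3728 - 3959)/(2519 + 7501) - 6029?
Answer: -377942047/10020 ≈ -37719.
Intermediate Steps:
a = -60418267/10020 (a = -7687/10020 - 6029 = -60418267/10020 ≈ -6029.8)
(a - 31698) + 3² = (-60418267/10020 - 31698) + 3² = -378032227/10020 + 9 = -377942047/10020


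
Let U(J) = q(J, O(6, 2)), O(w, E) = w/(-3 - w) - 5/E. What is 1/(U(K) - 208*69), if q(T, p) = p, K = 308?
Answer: -6/86131 ≈ -6.9661e-5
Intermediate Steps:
O(w, E) = -5/E + w/(-3 - w)
U(J) = -19/6 (U(J) = (-15 - 5*6 - 1*2*6)/(2*(3 + 6)) = (1/2)*(-15 - 30 - 12)/9 = (1/2)*(1/9)*(-57) = -19/6)
1/(U(K) - 208*69) = 1/(-19/6 - 208*69) = 1/(-19/6 - 14352) = 1/(-86131/6) = -6/86131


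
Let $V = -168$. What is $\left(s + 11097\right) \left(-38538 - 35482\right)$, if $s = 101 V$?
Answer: $434571420$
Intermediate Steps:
$s = -16968$ ($s = 101 \left(-168\right) = -16968$)
$\left(s + 11097\right) \left(-38538 - 35482\right) = \left(-16968 + 11097\right) \left(-38538 - 35482\right) = \left(-5871\right) \left(-74020\right) = 434571420$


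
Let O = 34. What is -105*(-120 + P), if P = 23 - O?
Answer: 13755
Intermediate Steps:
P = -11 (P = 23 - 1*34 = 23 - 34 = -11)
-105*(-120 + P) = -105*(-120 - 11) = -105*(-131) = 13755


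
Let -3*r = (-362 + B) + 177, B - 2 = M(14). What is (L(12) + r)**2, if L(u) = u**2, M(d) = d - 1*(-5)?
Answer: 355216/9 ≈ 39468.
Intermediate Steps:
M(d) = 5 + d (M(d) = d + 5 = 5 + d)
B = 21 (B = 2 + (5 + 14) = 2 + 19 = 21)
r = 164/3 (r = -((-362 + 21) + 177)/3 = -(-341 + 177)/3 = -1/3*(-164) = 164/3 ≈ 54.667)
(L(12) + r)**2 = (12**2 + 164/3)**2 = (144 + 164/3)**2 = (596/3)**2 = 355216/9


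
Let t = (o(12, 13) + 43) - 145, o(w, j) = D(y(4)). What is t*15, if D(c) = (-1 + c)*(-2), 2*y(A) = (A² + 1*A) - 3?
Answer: -1755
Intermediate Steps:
y(A) = -3/2 + A/2 + A²/2 (y(A) = ((A² + 1*A) - 3)/2 = ((A² + A) - 3)/2 = ((A + A²) - 3)/2 = (-3 + A + A²)/2 = -3/2 + A/2 + A²/2)
D(c) = 2 - 2*c
o(w, j) = -15 (o(w, j) = 2 - 2*(-3/2 + (½)*4 + (½)*4²) = 2 - 2*(-3/2 + 2 + (½)*16) = 2 - 2*(-3/2 + 2 + 8) = 2 - 2*17/2 = 2 - 17 = -15)
t = -117 (t = (-15 + 43) - 145 = 28 - 145 = -117)
t*15 = -117*15 = -1755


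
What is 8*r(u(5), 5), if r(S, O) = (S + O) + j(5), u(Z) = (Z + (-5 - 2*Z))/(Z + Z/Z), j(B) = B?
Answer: 200/3 ≈ 66.667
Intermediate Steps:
u(Z) = (-5 - Z)/(1 + Z) (u(Z) = (-5 - Z)/(Z + 1) = (-5 - Z)/(1 + Z))
r(S, O) = 5 + O + S (r(S, O) = (S + O) + 5 = (O + S) + 5 = 5 + O + S)
8*r(u(5), 5) = 8*(5 + 5 + (-5 - 1*5)/(1 + 5)) = 8*(5 + 5 + (-5 - 5)/6) = 8*(5 + 5 + (1/6)*(-10)) = 8*(5 + 5 - 5/3) = 8*(25/3) = 200/3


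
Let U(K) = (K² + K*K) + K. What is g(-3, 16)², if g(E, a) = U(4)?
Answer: 1296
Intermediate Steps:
U(K) = K + 2*K² (U(K) = (K² + K²) + K = 2*K² + K = K + 2*K²)
g(E, a) = 36 (g(E, a) = 4*(1 + 2*4) = 4*(1 + 8) = 4*9 = 36)
g(-3, 16)² = 36² = 1296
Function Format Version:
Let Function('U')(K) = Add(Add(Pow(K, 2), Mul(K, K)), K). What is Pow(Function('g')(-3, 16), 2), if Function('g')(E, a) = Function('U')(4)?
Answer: 1296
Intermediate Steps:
Function('U')(K) = Add(K, Mul(2, Pow(K, 2))) (Function('U')(K) = Add(Add(Pow(K, 2), Pow(K, 2)), K) = Add(Mul(2, Pow(K, 2)), K) = Add(K, Mul(2, Pow(K, 2))))
Function('g')(E, a) = 36 (Function('g')(E, a) = Mul(4, Add(1, Mul(2, 4))) = Mul(4, Add(1, 8)) = Mul(4, 9) = 36)
Pow(Function('g')(-3, 16), 2) = Pow(36, 2) = 1296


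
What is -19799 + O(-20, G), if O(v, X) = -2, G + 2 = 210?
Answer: -19801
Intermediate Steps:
G = 208 (G = -2 + 210 = 208)
-19799 + O(-20, G) = -19799 - 2 = -19801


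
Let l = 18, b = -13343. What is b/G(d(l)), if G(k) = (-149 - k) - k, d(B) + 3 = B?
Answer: 13343/179 ≈ 74.542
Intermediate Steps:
d(B) = -3 + B
G(k) = -149 - 2*k
b/G(d(l)) = -13343/(-149 - 2*(-3 + 18)) = -13343/(-149 - 2*15) = -13343/(-149 - 30) = -13343/(-179) = -13343*(-1/179) = 13343/179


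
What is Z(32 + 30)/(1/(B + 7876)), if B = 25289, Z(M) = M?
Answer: 2056230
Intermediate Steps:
Z(32 + 30)/(1/(B + 7876)) = (32 + 30)/(1/(25289 + 7876)) = 62/(1/33165) = 62*33165 = 2056230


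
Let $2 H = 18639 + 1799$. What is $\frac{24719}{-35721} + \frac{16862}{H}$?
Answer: $\frac{349724041}{365032899} \approx 0.95806$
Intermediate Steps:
$H = 10219$ ($H = \frac{18639 + 1799}{2} = \frac{1}{2} \cdot 20438 = 10219$)
$\frac{24719}{-35721} + \frac{16862}{H} = \frac{24719}{-35721} + \frac{16862}{10219} = 24719 \left(- \frac{1}{35721}\right) + 16862 \cdot \frac{1}{10219} = - \frac{24719}{35721} + \frac{16862}{10219} = \frac{349724041}{365032899}$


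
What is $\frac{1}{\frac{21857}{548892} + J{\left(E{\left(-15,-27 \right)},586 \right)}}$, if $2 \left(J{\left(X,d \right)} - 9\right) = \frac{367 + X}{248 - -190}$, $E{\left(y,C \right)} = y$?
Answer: $\frac{40069116}{378318437} \approx 0.10591$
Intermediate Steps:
$J{\left(X,d \right)} = \frac{8251}{876} + \frac{X}{876}$ ($J{\left(X,d \right)} = 9 + \frac{\left(367 + X\right) \frac{1}{248 - -190}}{2} = 9 + \frac{\left(367 + X\right) \frac{1}{248 + \left(-58 + 248\right)}}{2} = 9 + \frac{\left(367 + X\right) \frac{1}{248 + 190}}{2} = 9 + \frac{\left(367 + X\right) \frac{1}{438}}{2} = 9 + \frac{\frac{367}{438} + \frac{X}{438}}{2} = 9 + \left(\frac{367}{876} + \frac{X}{876}\right) = \frac{8251}{876} + \frac{X}{876}$)
$\frac{1}{\frac{21857}{548892} + J{\left(E{\left(-15,-27 \right)},586 \right)}} = \frac{1}{\frac{21857}{548892} + \left(\frac{8251}{876} + \frac{1}{876} \left(-15\right)\right)} = \frac{1}{21857 \cdot \frac{1}{548892} + \left(\frac{8251}{876} - \frac{5}{292}\right)} = \frac{1}{\frac{21857}{548892} + \frac{2059}{219}} = \frac{1}{\frac{378318437}{40069116}} = \frac{40069116}{378318437}$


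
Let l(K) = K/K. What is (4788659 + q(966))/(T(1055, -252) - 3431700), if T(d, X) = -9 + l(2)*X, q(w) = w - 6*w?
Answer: -4783829/3431961 ≈ -1.3939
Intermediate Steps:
q(w) = -5*w
l(K) = 1
T(d, X) = -9 + X (T(d, X) = -9 + 1*X = -9 + X)
(4788659 + q(966))/(T(1055, -252) - 3431700) = (4788659 - 5*966)/((-9 - 252) - 3431700) = (4788659 - 4830)/(-261 - 3431700) = 4783829/(-3431961) = 4783829*(-1/3431961) = -4783829/3431961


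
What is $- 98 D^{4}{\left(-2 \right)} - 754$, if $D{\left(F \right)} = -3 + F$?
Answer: $-62004$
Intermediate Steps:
$- 98 D^{4}{\left(-2 \right)} - 754 = - 98 \left(-3 - 2\right)^{4} - 754 = - 98 \left(-5\right)^{4} - 754 = \left(-98\right) 625 - 754 = -61250 - 754 = -62004$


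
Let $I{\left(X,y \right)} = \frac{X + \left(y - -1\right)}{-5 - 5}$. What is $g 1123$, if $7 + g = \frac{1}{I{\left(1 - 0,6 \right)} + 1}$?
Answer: $-2246$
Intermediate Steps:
$I{\left(X,y \right)} = - \frac{1}{10} - \frac{X}{10} - \frac{y}{10}$ ($I{\left(X,y \right)} = \frac{X + \left(y + 1\right)}{-10} = \left(X + \left(1 + y\right)\right) \left(- \frac{1}{10}\right) = \left(1 + X + y\right) \left(- \frac{1}{10}\right) = - \frac{1}{10} - \frac{X}{10} - \frac{y}{10}$)
$g = -2$ ($g = -7 + \frac{1}{\left(- \frac{1}{10} - \frac{1 - 0}{10} - \frac{3}{5}\right) + 1} = -7 + \frac{1}{\left(- \frac{1}{10} - \frac{1 + 0}{10} - \frac{3}{5}\right) + 1} = -7 + \frac{1}{\left(- \frac{1}{10} - \frac{1}{10} - \frac{3}{5}\right) + 1} = -7 + \frac{1}{- \frac{4}{5} + 1} = -7 + \frac{1}{\frac{1}{5}} = -7 + 5 = -2$)
$g 1123 = \left(-2\right) 1123 = -2246$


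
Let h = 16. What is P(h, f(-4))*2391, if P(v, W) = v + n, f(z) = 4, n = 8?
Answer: 57384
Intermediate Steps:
P(v, W) = 8 + v (P(v, W) = v + 8 = 8 + v)
P(h, f(-4))*2391 = (8 + 16)*2391 = 24*2391 = 57384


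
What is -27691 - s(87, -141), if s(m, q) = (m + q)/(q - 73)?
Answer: -2962964/107 ≈ -27691.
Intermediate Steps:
s(m, q) = (m + q)/(-73 + q)
-27691 - s(87, -141) = -27691 - (87 - 141)/(-73 - 141) = -27691 - (-54)/(-214) = -27691 - (-1)*(-54)/214 = -27691 - 1*27/107 = -27691 - 27/107 = -2962964/107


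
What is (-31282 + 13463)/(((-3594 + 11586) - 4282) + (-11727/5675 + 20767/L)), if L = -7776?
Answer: -786331087200/163508806123 ≈ -4.8091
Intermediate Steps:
(-31282 + 13463)/(((-3594 + 11586) - 4282) + (-11727/5675 + 20767/L)) = (-31282 + 13463)/(((-3594 + 11586) - 4282) + (-11727/5675 + 20767/(-7776))) = -17819/((7992 - 4282) + (-11727*1/5675 + 20767*(-1/7776))) = -17819/(3710 + (-11727/5675 - 20767/7776)) = -17819/(3710 - 209041877/44128800) = -17819/163508806123/44128800 = -17819*44128800/163508806123 = -786331087200/163508806123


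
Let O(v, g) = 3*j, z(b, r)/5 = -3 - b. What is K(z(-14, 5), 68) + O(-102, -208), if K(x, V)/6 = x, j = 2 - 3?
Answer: 327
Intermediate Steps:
z(b, r) = -15 - 5*b (z(b, r) = 5*(-3 - b) = -15 - 5*b)
j = -1
K(x, V) = 6*x
O(v, g) = -3 (O(v, g) = 3*(-1) = -3)
K(z(-14, 5), 68) + O(-102, -208) = 6*(-15 - 5*(-14)) - 3 = 6*(-15 + 70) - 3 = 6*55 - 3 = 330 - 3 = 327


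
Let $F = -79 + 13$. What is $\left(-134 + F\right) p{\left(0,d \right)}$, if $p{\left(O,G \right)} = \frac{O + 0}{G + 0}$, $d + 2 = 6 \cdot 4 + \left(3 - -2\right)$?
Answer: $0$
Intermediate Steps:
$d = 27$ ($d = -2 + \left(6 \cdot 4 + \left(3 - -2\right)\right) = -2 + \left(24 + \left(3 + 2\right)\right) = -2 + \left(24 + 5\right) = -2 + 29 = 27$)
$F = -66$
$p{\left(O,G \right)} = \frac{O}{G}$
$\left(-134 + F\right) p{\left(0,d \right)} = \left(-134 - 66\right) \frac{0}{27} = - 200 \cdot 0 \cdot \frac{1}{27} = \left(-200\right) 0 = 0$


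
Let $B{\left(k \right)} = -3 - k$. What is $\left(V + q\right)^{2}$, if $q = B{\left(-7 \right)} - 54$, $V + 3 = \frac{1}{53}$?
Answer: $\frac{7884864}{2809} \approx 2807.0$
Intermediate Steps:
$V = - \frac{158}{53}$ ($V = -3 + \frac{1}{53} = - \frac{158}{53} \approx -2.9811$)
$q = -50$ ($q = \left(-3 - -7\right) - 54 = \left(-3 + 7\right) - 54 = 4 - 54 = -50$)
$\left(V + q\right)^{2} = \left(- \frac{158}{53} - 50\right)^{2} = \left(- \frac{2808}{53}\right)^{2} = \frac{7884864}{2809}$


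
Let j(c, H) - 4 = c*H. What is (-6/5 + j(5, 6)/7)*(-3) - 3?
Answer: -489/35 ≈ -13.971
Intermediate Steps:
j(c, H) = 4 + H*c (j(c, H) = 4 + c*H = 4 + H*c)
(-6/5 + j(5, 6)/7)*(-3) - 3 = (-6/5 + (4 + 6*5)/7)*(-3) - 3 = (-6*⅕ + (4 + 30)*(⅐))*(-3) - 3 = (-6/5 + 34*(⅐))*(-3) - 3 = (-6/5 + 34/7)*(-3) - 3 = (128/35)*(-3) - 3 = -384/35 - 3 = -489/35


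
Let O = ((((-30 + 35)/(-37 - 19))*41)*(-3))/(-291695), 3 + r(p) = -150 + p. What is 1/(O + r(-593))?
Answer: -3266984/2437170187 ≈ -0.0013405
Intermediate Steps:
r(p) = -153 + p (r(p) = -3 + (-150 + p) = -153 + p)
O = -123/3266984 (O = (((5/(-56))*41)*(-3))*(-1/291695) = (((5*(-1/56))*41)*(-3))*(-1/291695) = (-5/56*41*(-3))*(-1/291695) = -205/56*(-3)*(-1/291695) = (615/56)*(-1/291695) = -123/3266984 ≈ -3.7649e-5)
1/(O + r(-593)) = 1/(-123/3266984 + (-153 - 593)) = 1/(-123/3266984 - 746) = 1/(-2437170187/3266984) = -3266984/2437170187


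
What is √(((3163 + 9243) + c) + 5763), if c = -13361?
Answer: 2*√1202 ≈ 69.340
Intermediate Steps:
√(((3163 + 9243) + c) + 5763) = √(((3163 + 9243) - 13361) + 5763) = √((12406 - 13361) + 5763) = √(-955 + 5763) = √4808 = 2*√1202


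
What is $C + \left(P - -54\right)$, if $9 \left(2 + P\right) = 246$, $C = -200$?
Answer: $- \frac{362}{3} \approx -120.67$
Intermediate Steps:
$P = \frac{76}{3}$ ($P = -2 + \frac{1}{9} \cdot 246 = -2 + \frac{82}{3} = \frac{76}{3} \approx 25.333$)
$C + \left(P - -54\right) = -200 + \left(\frac{76}{3} - -54\right) = -200 + \left(\frac{76}{3} + 54\right) = -200 + \frac{238}{3} = - \frac{362}{3}$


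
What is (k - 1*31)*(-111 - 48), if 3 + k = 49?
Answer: -2385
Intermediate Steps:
k = 46 (k = -3 + 49 = 46)
(k - 1*31)*(-111 - 48) = (46 - 1*31)*(-111 - 48) = (46 - 31)*(-159) = 15*(-159) = -2385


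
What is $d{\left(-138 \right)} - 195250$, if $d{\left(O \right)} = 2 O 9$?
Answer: $-197734$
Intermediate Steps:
$d{\left(O \right)} = 18 O$
$d{\left(-138 \right)} - 195250 = 18 \left(-138\right) - 195250 = -2484 - 195250 = -197734$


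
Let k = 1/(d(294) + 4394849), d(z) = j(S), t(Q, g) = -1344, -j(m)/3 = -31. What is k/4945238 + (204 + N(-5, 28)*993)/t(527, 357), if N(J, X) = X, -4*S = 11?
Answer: -6340904473822669/304276478606744 ≈ -20.839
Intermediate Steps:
S = -11/4 (S = -¼*11 = -11/4 ≈ -2.7500)
j(m) = 93 (j(m) = -3*(-31) = 93)
d(z) = 93
k = 1/4394942 (k = 1/(93 + 4394849) = 1/4394942 ≈ 2.2753e-7)
k/4945238 + (204 + N(-5, 28)*993)/t(527, 357) = (1/4394942)/4945238 + (204 + 28*993)/(-1344) = (1/4394942)*(1/4945238) + (204 + 27804)*(-1/1344) = 1/21734034186196 + 28008*(-1/1344) = 1/21734034186196 - 1167/56 = -6340904473822669/304276478606744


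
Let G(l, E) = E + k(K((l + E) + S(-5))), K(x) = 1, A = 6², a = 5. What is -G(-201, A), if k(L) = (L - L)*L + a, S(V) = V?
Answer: -41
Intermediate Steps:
A = 36
k(L) = 5 (k(L) = (L - L)*L + 5 = 0*L + 5 = 0 + 5 = 5)
G(l, E) = 5 + E (G(l, E) = E + 5 = 5 + E)
-G(-201, A) = -(5 + 36) = -1*41 = -41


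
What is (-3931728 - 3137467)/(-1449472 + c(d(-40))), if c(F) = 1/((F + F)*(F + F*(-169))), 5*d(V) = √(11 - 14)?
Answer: 7125748560/1461067751 ≈ 4.8771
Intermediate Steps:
d(V) = I*√3/5 (d(V) = √(11 - 14)/5 = √(-3)/5 = (I*√3)/5 = I*√3/5)
c(F) = -1/(336*F²) (c(F) = 1/((2*F)*(F - 169*F)) = 1/((2*F)*(-168*F)) = 1/(-336*F²) = -1/(336*F²))
(-3931728 - 3137467)/(-1449472 + c(d(-40))) = (-3931728 - 3137467)/(-1449472 - 1/(336*(I*√3/5)²)) = -7069195/(-1449472 - 1/336*(-25/3)) = -7069195/(-1449472 + 25/1008) = -7069195/(-1461067751/1008) = -7069195*(-1008/1461067751) = 7125748560/1461067751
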